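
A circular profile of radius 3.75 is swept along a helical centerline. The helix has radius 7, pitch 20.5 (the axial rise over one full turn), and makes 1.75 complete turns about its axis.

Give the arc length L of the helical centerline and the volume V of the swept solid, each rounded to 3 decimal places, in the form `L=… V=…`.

2πR = 2π·7 = 43.982297
per-turn = √(43.982297² + 20.5²) = √(1934.4425 + 420.25) = √2354.6925 = 48.525173
L = 1.75 × 48.525173 = 84.919054
V = π·3.75² × L = 44.178647 × 84.919054 = 3751.608867

L=84.919 V=3751.609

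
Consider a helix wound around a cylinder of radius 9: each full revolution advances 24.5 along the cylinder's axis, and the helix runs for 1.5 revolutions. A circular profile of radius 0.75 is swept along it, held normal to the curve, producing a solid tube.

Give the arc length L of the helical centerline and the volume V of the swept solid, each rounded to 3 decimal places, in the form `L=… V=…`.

L=92.442 V=163.358

2πR = 2π·9 = 56.548668
per-turn = √(56.548668² + 24.5²) = √(3197.7518 + 600.25) = √3798.0018 = 61.627931
L = 1.5 × 61.627931 = 92.441896
V = π·0.75² × L = 1.767146 × 92.441896 = 163.358314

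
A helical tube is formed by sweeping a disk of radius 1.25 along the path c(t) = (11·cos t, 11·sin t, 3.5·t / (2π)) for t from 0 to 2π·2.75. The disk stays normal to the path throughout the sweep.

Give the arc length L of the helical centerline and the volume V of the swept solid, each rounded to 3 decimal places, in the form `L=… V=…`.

L=190.310 V=934.182

2πR = 2π·11 = 69.115038
per-turn = √(69.115038² + 3.5²) = √(4776.8885 + 12.25) = √4789.1385 = 69.203602
L = 2.75 × 69.203602 = 190.309906
V = π·1.25² × L = 4.908739 × 190.309906 = 934.181564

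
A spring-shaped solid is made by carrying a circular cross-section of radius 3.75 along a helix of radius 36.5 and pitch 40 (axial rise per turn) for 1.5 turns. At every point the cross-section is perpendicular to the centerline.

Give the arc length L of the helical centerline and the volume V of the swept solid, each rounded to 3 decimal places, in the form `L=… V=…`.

L=349.198 V=15427.081

2πR = 2π·36.5 = 229.336264
per-turn = √(229.336264² + 40²) = √(52595.1219 + 1600) = √54195.1219 = 232.798458
L = 1.5 × 232.798458 = 349.197686
V = π·3.75² × L = 44.178647 × 349.197686 = 15427.081212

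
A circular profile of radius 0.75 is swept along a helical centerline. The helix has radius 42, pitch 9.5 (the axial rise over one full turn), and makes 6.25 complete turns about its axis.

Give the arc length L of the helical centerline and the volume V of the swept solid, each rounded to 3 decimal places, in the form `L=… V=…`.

L=1650.405 V=2916.506

2πR = 2π·42 = 263.893783
per-turn = √(263.893783² + 9.5²) = √(69639.9287 + 90.25) = √69730.1787 = 264.064724
L = 6.25 × 264.064724 = 1650.404527
V = π·0.75² × L = 1.767146 × 1650.404527 = 2916.505540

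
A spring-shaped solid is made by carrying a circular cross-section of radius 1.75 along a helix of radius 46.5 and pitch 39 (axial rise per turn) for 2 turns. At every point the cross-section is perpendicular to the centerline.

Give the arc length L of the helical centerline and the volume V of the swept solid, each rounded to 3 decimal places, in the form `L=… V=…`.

2πR = 2π·46.5 = 292.168117
per-turn = √(292.168117² + 39²) = √(85362.2085 + 1521) = √86883.2085 = 294.759577
L = 2 × 294.759577 = 589.519155
V = π·1.75² × L = 9.621128 × 589.519155 = 5671.838953

L=589.519 V=5671.839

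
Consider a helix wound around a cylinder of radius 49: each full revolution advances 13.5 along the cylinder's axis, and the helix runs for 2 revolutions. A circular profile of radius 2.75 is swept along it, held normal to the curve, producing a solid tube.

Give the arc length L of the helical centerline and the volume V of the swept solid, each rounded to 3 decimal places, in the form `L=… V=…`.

2πR = 2π·49 = 307.876080
per-turn = √(307.876080² + 13.5²) = √(94787.6807 + 182.25) = √94969.9307 = 308.171917
L = 2 × 308.171917 = 616.343835
V = π·2.75² × L = 23.758294 × 616.343835 = 14643.278305

L=616.344 V=14643.278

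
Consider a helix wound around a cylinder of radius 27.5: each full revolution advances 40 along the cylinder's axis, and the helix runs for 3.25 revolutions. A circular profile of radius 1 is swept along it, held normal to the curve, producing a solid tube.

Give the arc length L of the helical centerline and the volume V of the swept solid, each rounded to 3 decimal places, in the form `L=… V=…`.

L=576.411 V=1810.848

2πR = 2π·27.5 = 172.787596
per-turn = √(172.787596² + 40²) = √(29855.5533 + 1600) = √31455.5533 = 177.357135
L = 3.25 × 177.357135 = 576.410689
V = π·1² × L = 3.141593 × 576.410689 = 1810.847585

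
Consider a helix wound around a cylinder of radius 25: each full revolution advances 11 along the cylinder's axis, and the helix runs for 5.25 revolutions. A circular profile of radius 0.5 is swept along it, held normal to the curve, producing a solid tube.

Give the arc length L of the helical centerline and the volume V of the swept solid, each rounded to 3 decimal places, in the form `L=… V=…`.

L=826.688 V=649.279

2πR = 2π·25 = 157.079633
per-turn = √(157.079633² + 11²) = √(24674.0110 + 121) = √24795.0110 = 157.464317
L = 5.25 × 157.464317 = 826.687662
V = π·0.5² × L = 0.785398 × 826.687662 = 649.278972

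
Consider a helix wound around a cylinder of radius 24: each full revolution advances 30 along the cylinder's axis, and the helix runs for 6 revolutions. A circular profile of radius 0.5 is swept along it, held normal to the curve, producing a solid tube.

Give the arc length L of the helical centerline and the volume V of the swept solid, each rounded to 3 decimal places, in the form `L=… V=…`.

2πR = 2π·24 = 150.796447
per-turn = √(150.796447² + 30²) = √(22739.5685 + 900) = √23639.5685 = 153.751646
L = 6 × 153.751646 = 922.509874
V = π·0.5² × L = 0.785398 × 922.509874 = 724.537561

L=922.510 V=724.538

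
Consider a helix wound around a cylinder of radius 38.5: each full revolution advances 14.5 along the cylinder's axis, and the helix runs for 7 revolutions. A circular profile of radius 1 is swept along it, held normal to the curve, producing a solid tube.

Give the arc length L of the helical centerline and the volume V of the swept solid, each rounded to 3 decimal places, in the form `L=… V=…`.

2πR = 2π·38.5 = 241.902634
per-turn = √(241.902634² + 14.5²) = √(58516.8845 + 210.25) = √58727.1345 = 242.336820
L = 7 × 242.336820 = 1696.357742
V = π·1² × L = 3.141593 × 1696.357742 = 5329.265021

L=1696.358 V=5329.265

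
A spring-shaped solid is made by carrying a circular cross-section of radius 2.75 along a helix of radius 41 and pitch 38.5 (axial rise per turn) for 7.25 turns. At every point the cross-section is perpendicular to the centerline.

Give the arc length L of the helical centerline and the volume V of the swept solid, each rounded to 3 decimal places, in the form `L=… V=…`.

L=1888.419 V=44865.622

2πR = 2π·41 = 257.610598
per-turn = √(257.610598² + 38.5²) = √(66363.2200 + 1482.25) = √67845.4700 = 260.471630
L = 7.25 × 260.471630 = 1888.419317
V = π·2.75² × L = 23.758294 × 1888.419317 = 44865.622163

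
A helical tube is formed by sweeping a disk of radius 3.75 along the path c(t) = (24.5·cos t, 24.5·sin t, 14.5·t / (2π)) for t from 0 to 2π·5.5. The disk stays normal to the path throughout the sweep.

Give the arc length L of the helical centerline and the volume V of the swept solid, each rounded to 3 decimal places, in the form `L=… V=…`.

2πR = 2π·24.5 = 153.938040
per-turn = √(153.938040² + 14.5²) = √(23696.9202 + 210.25) = √23907.1702 = 154.619437
L = 5.5 × 154.619437 = 850.406901
V = π·3.75² × L = 44.178647 × 850.406901 = 37569.826030

L=850.407 V=37569.826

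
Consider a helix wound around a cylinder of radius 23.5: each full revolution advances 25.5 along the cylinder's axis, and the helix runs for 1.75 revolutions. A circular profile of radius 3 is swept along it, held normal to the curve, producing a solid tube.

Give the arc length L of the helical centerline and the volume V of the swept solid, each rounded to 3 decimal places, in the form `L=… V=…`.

L=262.221 V=7414.126

2πR = 2π·23.5 = 147.654855
per-turn = √(147.654855² + 25.5²) = √(21801.9561 + 650.25) = √22452.2061 = 149.840602
L = 1.75 × 149.840602 = 262.221054
V = π·3² × L = 28.274334 × 262.221054 = 7414.125636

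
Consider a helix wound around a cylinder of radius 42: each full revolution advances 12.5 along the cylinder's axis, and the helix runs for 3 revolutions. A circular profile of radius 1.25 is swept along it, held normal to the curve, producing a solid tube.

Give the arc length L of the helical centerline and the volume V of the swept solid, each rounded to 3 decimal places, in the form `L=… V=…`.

2πR = 2π·42 = 263.893783
per-turn = √(263.893783² + 12.5²) = √(69639.9287 + 156.25) = √69796.1787 = 264.189664
L = 3 × 264.189664 = 792.568993
V = π·1.25² × L = 4.908739 × 792.568993 = 3890.513944

L=792.569 V=3890.514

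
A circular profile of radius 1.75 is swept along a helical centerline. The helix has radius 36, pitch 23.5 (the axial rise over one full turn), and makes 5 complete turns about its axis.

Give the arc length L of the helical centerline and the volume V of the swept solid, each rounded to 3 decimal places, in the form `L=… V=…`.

2πR = 2π·36 = 226.194671
per-turn = √(226.194671² + 23.5²) = √(51164.0292 + 552.25) = √51716.2792 = 227.412135
L = 5 × 227.412135 = 1137.060676
V = π·1.75² × L = 9.621128 × 1137.060676 = 10939.805739

L=1137.061 V=10939.806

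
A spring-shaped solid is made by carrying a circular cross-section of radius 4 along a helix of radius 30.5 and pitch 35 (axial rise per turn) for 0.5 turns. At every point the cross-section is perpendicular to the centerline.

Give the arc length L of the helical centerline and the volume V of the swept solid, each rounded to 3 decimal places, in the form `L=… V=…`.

2πR = 2π·30.5 = 191.637152
per-turn = √(191.637152² + 35²) = √(36724.7980 + 1225) = √37949.7980 = 194.807079
L = 0.5 × 194.807079 = 97.403539
V = π·4² × L = 50.265482 × 97.403539 = 4896.035903

L=97.404 V=4896.036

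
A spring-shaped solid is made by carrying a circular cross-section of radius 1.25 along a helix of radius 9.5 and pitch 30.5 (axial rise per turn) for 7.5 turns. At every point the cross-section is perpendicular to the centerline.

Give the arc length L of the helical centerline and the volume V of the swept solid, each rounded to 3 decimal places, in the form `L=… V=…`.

2πR = 2π·9.5 = 59.690260
per-turn = √(59.690260² + 30.5²) = √(3562.9272 + 930.25) = √4493.1772 = 67.031166
L = 7.5 × 67.031166 = 502.733744
V = π·1.25² × L = 4.908739 × 502.733744 = 2467.788493

L=502.734 V=2467.788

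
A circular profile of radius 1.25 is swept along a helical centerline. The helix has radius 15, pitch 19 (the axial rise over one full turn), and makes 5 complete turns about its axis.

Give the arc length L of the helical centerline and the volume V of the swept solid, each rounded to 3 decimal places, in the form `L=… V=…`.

L=480.719 V=2359.726

2πR = 2π·15 = 94.247780
per-turn = √(94.247780² + 19²) = √(8882.6440 + 361) = √9243.6440 = 96.143871
L = 5 × 96.143871 = 480.719356
V = π·1.25² × L = 4.908739 × 480.719356 = 2359.725620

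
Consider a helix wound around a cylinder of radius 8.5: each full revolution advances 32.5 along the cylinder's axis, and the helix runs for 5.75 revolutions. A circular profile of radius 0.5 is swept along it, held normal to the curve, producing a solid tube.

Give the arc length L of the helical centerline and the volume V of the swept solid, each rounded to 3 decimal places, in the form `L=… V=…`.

2πR = 2π·8.5 = 53.407075
per-turn = √(53.407075² + 32.5²) = √(2852.3157 + 1056.25) = √3908.5657 = 62.518523
L = 5.75 × 62.518523 = 359.481505
V = π·0.5² × L = 0.785398 × 359.481505 = 282.336114

L=359.482 V=282.336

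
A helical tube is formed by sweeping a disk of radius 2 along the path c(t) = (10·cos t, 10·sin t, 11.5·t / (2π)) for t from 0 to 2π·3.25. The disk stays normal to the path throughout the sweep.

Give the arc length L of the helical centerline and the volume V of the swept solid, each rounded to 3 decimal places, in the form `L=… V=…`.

2πR = 2π·10 = 62.831853
per-turn = √(62.831853² + 11.5²) = √(3947.8418 + 132.25) = √4080.0918 = 63.875596
L = 3.25 × 63.875596 = 207.595687
V = π·2² × L = 12.566371 × 207.595687 = 2608.724340

L=207.596 V=2608.724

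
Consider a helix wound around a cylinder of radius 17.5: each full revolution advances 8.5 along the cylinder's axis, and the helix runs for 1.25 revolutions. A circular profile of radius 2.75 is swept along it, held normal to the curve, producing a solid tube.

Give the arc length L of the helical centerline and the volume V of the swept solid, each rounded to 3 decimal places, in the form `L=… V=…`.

2πR = 2π·17.5 = 109.955743
per-turn = √(109.955743² + 8.5²) = √(12090.2654 + 72.25) = √12162.5154 = 110.283795
L = 1.25 × 110.283795 = 137.854743
V = π·2.75² × L = 23.758294 × 137.854743 = 3275.193586

L=137.855 V=3275.194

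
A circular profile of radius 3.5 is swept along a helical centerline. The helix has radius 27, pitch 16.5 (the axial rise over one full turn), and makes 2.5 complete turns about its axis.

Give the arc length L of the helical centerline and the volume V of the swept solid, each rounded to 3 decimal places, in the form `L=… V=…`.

L=426.116 V=16398.877

2πR = 2π·27 = 169.646003
per-turn = √(169.646003² + 16.5²) = √(28779.7664 + 272.25) = √29052.0164 = 170.446521
L = 2.5 × 170.446521 = 426.116302
V = π·3.5² × L = 38.484510 × 426.116302 = 16398.877083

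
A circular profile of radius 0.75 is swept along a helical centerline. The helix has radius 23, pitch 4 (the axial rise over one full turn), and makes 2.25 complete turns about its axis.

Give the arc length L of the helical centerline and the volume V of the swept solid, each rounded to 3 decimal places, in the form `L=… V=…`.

2πR = 2π·23 = 144.513262
per-turn = √(144.513262² + 4²) = √(20884.0829 + 16) = √20900.0829 = 144.568610
L = 2.25 × 144.568610 = 325.279372
V = π·0.75² × L = 1.767146 × 325.279372 = 574.816098

L=325.279 V=574.816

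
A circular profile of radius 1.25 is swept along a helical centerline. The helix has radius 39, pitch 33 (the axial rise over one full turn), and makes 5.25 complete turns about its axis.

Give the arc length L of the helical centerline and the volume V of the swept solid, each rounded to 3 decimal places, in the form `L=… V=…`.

L=1298.096 V=6372.012

2πR = 2π·39 = 245.044227
per-turn = √(245.044227² + 33²) = √(60046.6732 + 1089) = √61135.6732 = 247.256290
L = 5.25 × 247.256290 = 1298.095525
V = π·1.25² × L = 4.908739 × 1298.095525 = 6372.011508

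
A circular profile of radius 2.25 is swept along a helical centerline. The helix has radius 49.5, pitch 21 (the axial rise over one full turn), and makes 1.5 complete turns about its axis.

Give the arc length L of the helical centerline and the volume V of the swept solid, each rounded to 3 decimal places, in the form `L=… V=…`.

2πR = 2π·49.5 = 311.017673
per-turn = √(311.017673² + 21²) = √(96731.9927 + 441) = √97172.9927 = 311.725829
L = 1.5 × 311.725829 = 467.588744
V = π·2.25² × L = 15.904313 × 467.588744 = 7436.677653

L=467.589 V=7436.678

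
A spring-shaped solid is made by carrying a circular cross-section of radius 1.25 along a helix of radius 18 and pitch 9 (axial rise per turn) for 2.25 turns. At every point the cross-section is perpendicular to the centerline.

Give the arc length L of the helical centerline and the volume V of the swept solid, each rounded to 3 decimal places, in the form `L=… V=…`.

2πR = 2π·18 = 113.097336
per-turn = √(113.097336² + 9²) = √(12791.0073 + 81) = √12872.0073 = 113.454869
L = 2.25 × 113.454869 = 255.273455
V = π·1.25² × L = 4.908739 × 255.273455 = 1253.070643

L=255.273 V=1253.071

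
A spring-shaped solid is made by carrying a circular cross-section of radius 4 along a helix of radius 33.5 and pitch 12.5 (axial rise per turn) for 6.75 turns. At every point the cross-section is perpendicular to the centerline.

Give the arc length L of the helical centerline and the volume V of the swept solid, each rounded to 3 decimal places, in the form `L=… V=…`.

L=1423.288 V=71542.279

2πR = 2π·33.5 = 210.486708
per-turn = √(210.486708² + 12.5²) = √(44304.6542 + 156.25) = √44460.9042 = 210.857545
L = 6.75 × 210.857545 = 1423.288427
V = π·4² × L = 50.265482 × 1423.288427 = 71542.279445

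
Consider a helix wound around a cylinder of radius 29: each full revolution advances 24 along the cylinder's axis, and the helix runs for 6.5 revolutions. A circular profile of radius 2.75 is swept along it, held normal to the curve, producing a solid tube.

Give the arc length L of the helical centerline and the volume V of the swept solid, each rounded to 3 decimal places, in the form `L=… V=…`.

L=1194.610 V=28381.896

2πR = 2π·29 = 182.212374
per-turn = √(182.212374² + 24²) = √(33201.3492 + 576) = √33777.3492 = 183.786151
L = 6.5 × 183.786151 = 1194.609980
V = π·2.75² × L = 23.758294 × 1194.609980 = 28381.895645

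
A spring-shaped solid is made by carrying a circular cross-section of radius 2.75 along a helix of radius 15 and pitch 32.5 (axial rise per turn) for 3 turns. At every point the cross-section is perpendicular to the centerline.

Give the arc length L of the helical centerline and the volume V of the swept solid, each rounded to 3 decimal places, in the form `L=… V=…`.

L=299.082 V=7105.678

2πR = 2π·15 = 94.247780
per-turn = √(94.247780² + 32.5²) = √(8882.6440 + 1056.25) = √9938.8940 = 99.694002
L = 3 × 99.694002 = 299.082005
V = π·2.75² × L = 23.758294 × 299.082005 = 7105.678335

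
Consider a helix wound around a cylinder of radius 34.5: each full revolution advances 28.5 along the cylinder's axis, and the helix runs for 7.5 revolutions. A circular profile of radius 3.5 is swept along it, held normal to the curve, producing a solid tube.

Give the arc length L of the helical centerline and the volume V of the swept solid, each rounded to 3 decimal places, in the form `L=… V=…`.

2πR = 2π·34.5 = 216.769893
per-turn = √(216.769893² + 28.5²) = √(46989.1866 + 812.25) = √47801.4366 = 218.635396
L = 7.5 × 218.635396 = 1639.765473
V = π·3.5² × L = 38.484510 × 1639.765473 = 63105.570750

L=1639.765 V=63105.571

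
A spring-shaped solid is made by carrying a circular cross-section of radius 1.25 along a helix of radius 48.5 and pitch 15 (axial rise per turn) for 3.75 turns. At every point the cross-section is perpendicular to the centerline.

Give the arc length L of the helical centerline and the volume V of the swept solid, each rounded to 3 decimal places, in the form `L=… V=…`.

2πR = 2π·48.5 = 304.734487
per-turn = √(304.734487² + 15²) = √(92863.1078 + 225) = √93088.1078 = 305.103438
L = 3.75 × 305.103438 = 1144.137892
V = π·1.25² × L = 4.908739 × 1144.137892 = 5616.273744

L=1144.138 V=5616.274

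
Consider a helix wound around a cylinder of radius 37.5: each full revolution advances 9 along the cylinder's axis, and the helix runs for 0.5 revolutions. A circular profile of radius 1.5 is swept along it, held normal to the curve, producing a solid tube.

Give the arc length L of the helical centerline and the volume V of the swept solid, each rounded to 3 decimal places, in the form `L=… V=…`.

2πR = 2π·37.5 = 235.619449
per-turn = √(235.619449² + 9²) = √(55516.5248 + 81) = √55597.5248 = 235.791274
L = 0.5 × 235.791274 = 117.895637
V = π·1.5² × L = 7.068583 × 117.895637 = 833.355150

L=117.896 V=833.355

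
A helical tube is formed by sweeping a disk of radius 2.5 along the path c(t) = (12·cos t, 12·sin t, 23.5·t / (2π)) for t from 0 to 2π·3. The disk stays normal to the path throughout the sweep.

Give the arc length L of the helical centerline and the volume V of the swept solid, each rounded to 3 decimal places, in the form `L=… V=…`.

L=236.927 V=4652.046

2πR = 2π·12 = 75.398224
per-turn = √(75.398224² + 23.5²) = √(5684.8921 + 552.25) = √6237.1421 = 78.975579
L = 3 × 78.975579 = 236.926738
V = π·2.5² × L = 19.634954 × 236.926738 = 4652.045624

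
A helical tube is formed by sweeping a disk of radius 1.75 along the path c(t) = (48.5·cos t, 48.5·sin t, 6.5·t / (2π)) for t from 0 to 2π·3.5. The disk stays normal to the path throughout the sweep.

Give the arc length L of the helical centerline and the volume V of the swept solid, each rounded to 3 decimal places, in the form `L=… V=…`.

L=1066.813 V=10263.947

2πR = 2π·48.5 = 304.734487
per-turn = √(304.734487² + 6.5²) = √(92863.1078 + 42.25) = √92905.3578 = 304.803802
L = 3.5 × 304.803802 = 1066.813308
V = π·1.75² × L = 9.621128 × 1066.813308 = 10263.946852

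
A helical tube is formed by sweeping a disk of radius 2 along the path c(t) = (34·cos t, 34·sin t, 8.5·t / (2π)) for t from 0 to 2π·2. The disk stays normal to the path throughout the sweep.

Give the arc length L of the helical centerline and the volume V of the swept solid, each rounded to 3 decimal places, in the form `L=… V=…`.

L=427.595 V=5373.313

2πR = 2π·34 = 213.628300
per-turn = √(213.628300² + 8.5²) = √(45637.0508 + 72.25) = √45709.3008 = 213.797336
L = 2 × 213.797336 = 427.594671
V = π·2² × L = 12.566371 × 427.594671 = 5373.313113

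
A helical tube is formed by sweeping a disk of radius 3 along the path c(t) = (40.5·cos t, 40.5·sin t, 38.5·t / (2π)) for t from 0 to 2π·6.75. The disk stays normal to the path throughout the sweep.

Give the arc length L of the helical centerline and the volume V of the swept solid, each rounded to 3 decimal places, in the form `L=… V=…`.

2πR = 2π·40.5 = 254.469005
per-turn = √(254.469005² + 38.5²) = √(64754.4745 + 1482.25) = √66236.7245 = 257.364964
L = 6.75 × 257.364964 = 1737.213504
V = π·3² × L = 28.274334 × 1737.213504 = 49118.554641

L=1737.214 V=49118.555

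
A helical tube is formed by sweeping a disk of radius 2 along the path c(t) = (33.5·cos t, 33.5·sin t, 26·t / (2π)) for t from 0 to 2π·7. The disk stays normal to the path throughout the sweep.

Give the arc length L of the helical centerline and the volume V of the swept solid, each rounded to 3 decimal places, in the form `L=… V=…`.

L=1484.605 V=18656.097

2πR = 2π·33.5 = 210.486708
per-turn = √(210.486708² + 26²) = √(44304.6542 + 676) = √44980.6542 = 212.086431
L = 7 × 212.086431 = 1484.605016
V = π·2² × L = 12.566371 × 1484.605016 = 18656.096848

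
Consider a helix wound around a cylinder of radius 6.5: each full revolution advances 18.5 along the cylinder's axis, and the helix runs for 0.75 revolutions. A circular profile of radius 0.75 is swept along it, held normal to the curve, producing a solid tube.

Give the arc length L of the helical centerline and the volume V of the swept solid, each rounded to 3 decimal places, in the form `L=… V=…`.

2πR = 2π·6.5 = 40.840704
per-turn = √(40.840704² + 18.5²) = √(1667.9631 + 342.25) = √2010.2131 = 44.835401
L = 0.75 × 44.835401 = 33.626550
V = π·0.75² × L = 1.767146 × 33.626550 = 59.423020

L=33.627 V=59.423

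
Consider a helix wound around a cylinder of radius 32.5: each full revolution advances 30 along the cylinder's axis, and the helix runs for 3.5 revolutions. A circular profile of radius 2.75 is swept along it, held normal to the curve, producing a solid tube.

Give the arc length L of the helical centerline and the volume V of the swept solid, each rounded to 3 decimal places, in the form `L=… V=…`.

L=722.384 V=17162.613

2πR = 2π·32.5 = 204.203522
per-turn = √(204.203522² + 30²) = √(41699.0786 + 900) = √42599.0786 = 206.395442
L = 3.5 × 206.395442 = 722.384048
V = π·2.75² × L = 23.758294 × 722.384048 = 17162.612913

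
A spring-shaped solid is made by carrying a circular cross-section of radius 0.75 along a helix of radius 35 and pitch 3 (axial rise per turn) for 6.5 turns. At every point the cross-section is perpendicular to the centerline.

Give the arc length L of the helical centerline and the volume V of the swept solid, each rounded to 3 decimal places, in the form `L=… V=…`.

2πR = 2π·35 = 219.911486
per-turn = √(219.911486² + 3²) = √(48361.0616 + 9) = √48370.0616 = 219.931948
L = 6.5 × 219.931948 = 1429.557659
V = π·0.75² × L = 1.767146 × 1429.557659 = 2526.236910

L=1429.558 V=2526.237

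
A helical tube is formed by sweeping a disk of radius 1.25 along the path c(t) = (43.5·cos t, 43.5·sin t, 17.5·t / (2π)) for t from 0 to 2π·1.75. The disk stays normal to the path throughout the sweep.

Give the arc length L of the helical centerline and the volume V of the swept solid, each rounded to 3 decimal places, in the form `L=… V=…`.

2πR = 2π·43.5 = 273.318561
per-turn = √(273.318561² + 17.5²) = √(74703.0357 + 306.25) = √75009.2857 = 273.878232
L = 1.75 × 273.878232 = 479.286905
V = π·1.25² × L = 4.908739 × 479.286905 = 2352.694094

L=479.287 V=2352.694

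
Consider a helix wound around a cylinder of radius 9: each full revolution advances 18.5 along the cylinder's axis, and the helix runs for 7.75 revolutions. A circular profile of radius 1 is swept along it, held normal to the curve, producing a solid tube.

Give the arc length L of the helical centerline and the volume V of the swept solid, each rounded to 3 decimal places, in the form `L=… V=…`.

2πR = 2π·9 = 56.548668
per-turn = √(56.548668² + 18.5²) = √(3197.7518 + 342.25) = √3540.0018 = 59.497914
L = 7.75 × 59.497914 = 461.108837
V = π·1² × L = 3.141593 × 461.108837 = 1448.616135

L=461.109 V=1448.616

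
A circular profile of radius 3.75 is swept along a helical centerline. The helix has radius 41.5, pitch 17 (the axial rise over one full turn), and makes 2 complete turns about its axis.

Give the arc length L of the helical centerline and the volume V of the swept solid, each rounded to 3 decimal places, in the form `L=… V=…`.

2πR = 2π·41.5 = 260.752190
per-turn = √(260.752190² + 17²) = √(67991.7047 + 289) = √68280.7047 = 261.305769
L = 2 × 261.305769 = 522.611537
V = π·3.75² × L = 44.178647 × 522.611537 = 23088.270461

L=522.612 V=23088.270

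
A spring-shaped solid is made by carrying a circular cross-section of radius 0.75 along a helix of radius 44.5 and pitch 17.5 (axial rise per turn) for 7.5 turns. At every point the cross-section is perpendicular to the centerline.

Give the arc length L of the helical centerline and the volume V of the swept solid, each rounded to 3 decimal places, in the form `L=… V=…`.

2πR = 2π·44.5 = 279.601746
per-turn = √(279.601746² + 17.5²) = √(78177.1365 + 306.25) = √78483.3865 = 280.148865
L = 7.5 × 280.148865 = 2101.116486
V = π·0.75² × L = 1.767146 × 2101.116486 = 3712.979316

L=2101.116 V=3712.979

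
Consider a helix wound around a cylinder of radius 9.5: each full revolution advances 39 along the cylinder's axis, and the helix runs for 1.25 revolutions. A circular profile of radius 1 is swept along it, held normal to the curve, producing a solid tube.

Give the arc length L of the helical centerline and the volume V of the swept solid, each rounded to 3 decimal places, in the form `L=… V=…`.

2πR = 2π·9.5 = 59.690260
per-turn = √(59.690260² + 39²) = √(3562.9272 + 1521) = √5083.9272 = 71.301663
L = 1.25 × 71.301663 = 89.127079
V = π·1² × L = 3.141593 × 89.127079 = 280.000977

L=89.127 V=280.001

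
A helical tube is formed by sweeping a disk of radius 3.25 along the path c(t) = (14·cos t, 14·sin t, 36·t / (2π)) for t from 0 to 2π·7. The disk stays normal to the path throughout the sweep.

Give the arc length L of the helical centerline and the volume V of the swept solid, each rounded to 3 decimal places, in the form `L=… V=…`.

2πR = 2π·14 = 87.964594
per-turn = √(87.964594² + 36²) = √(7737.7699 + 1296) = √9033.7699 = 95.046146
L = 7 × 95.046146 = 665.323021
V = π·3.25² × L = 33.183072 × 665.323021 = 22077.461988

L=665.323 V=22077.462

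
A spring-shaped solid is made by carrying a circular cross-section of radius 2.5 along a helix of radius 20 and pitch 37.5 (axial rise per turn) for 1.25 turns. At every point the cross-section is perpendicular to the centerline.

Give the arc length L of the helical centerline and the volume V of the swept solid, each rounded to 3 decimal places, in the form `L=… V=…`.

L=163.925 V=3218.652

2πR = 2π·20 = 125.663706
per-turn = √(125.663706² + 37.5²) = √(15791.3670 + 1406.25) = √17197.6170 = 131.139685
L = 1.25 × 131.139685 = 163.924607
V = π·2.5² × L = 19.634954 × 163.924607 = 3218.652123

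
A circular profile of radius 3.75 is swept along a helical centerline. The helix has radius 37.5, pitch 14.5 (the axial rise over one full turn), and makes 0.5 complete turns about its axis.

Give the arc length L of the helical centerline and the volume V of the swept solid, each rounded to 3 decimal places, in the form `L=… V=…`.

L=118.033 V=5214.520

2πR = 2π·37.5 = 235.619449
per-turn = √(235.619449² + 14.5²) = √(55516.5248 + 210.25) = √55726.7748 = 236.065192
L = 0.5 × 236.065192 = 118.032596
V = π·3.75² × L = 44.178647 × 118.032596 = 5214.520351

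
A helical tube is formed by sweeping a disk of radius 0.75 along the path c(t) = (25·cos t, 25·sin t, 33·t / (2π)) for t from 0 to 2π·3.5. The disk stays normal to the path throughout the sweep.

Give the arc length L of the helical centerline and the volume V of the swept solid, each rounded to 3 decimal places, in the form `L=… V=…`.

L=561.780 V=992.747

2πR = 2π·25 = 157.079633
per-turn = √(157.079633² + 33²) = √(24674.0110 + 1089) = √25763.0110 = 160.508601
L = 3.5 × 160.508601 = 561.780104
V = π·0.75² × L = 1.767146 × 561.780104 = 992.747389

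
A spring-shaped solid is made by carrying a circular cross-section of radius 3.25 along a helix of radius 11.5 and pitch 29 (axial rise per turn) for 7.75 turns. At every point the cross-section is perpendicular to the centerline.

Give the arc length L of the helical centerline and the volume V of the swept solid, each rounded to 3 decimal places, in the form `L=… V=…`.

L=603.407 V=20022.901

2πR = 2π·11.5 = 72.256631
per-turn = √(72.256631² + 29²) = √(5221.0207 + 841) = √6062.0207 = 77.858980
L = 7.75 × 77.858980 = 603.407093
V = π·3.25² × L = 33.183072 × 603.407093 = 20022.901259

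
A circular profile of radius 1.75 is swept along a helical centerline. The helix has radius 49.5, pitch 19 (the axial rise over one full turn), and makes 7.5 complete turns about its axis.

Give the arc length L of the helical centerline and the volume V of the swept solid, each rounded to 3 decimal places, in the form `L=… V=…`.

L=2336.981 V=22484.394

2πR = 2π·49.5 = 311.017673
per-turn = √(311.017673² + 19²) = √(96731.9927 + 361) = √97092.9927 = 311.597485
L = 7.5 × 311.597485 = 2336.981138
V = π·1.75² × L = 9.621128 × 2336.981138 = 22484.393502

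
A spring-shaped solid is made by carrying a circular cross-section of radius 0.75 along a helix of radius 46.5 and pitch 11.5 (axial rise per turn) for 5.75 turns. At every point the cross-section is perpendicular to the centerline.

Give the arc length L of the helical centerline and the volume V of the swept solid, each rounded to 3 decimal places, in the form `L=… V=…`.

2πR = 2π·46.5 = 292.168117
per-turn = √(292.168117² + 11.5²) = √(85362.2085 + 132.25) = √85494.4585 = 292.394354
L = 5.75 × 292.394354 = 1681.267538
V = π·0.75² × L = 1.767146 × 1681.267538 = 2971.044981

L=1681.268 V=2971.045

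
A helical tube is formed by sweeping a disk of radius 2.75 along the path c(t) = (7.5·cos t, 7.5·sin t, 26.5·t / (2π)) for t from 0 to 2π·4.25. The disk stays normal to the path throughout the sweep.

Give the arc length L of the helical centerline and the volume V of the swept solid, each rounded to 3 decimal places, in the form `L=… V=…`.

2πR = 2π·7.5 = 47.123890
per-turn = √(47.123890² + 26.5²) = √(2220.6610 + 702.25) = √2922.9110 = 54.063953
L = 4.25 × 54.063953 = 229.771799
V = π·2.75² × L = 23.758294 × 229.771799 = 5458.986063

L=229.772 V=5458.986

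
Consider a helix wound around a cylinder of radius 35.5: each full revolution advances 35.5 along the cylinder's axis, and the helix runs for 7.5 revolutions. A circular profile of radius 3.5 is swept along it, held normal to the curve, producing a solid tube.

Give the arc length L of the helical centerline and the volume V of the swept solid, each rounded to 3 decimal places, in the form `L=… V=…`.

L=1693.953 V=65190.955

2πR = 2π·35.5 = 223.053078
per-turn = √(223.053078² + 35.5²) = √(49752.6758 + 1260.25) = √51012.9258 = 225.860412
L = 7.5 × 225.860412 = 1693.953091
V = π·3.5² × L = 38.484510 × 1693.953091 = 65190.954692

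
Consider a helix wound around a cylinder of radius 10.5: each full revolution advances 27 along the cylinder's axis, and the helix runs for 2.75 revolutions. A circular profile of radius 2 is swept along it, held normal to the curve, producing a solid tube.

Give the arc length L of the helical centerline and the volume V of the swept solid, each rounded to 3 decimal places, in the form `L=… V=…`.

L=196.033 V=2463.419

2πR = 2π·10.5 = 65.973446
per-turn = √(65.973446² + 27²) = √(4352.4955 + 729) = √5081.4955 = 71.284609
L = 2.75 × 71.284609 = 196.032676
V = π·2² × L = 12.566371 × 196.032676 = 2463.419258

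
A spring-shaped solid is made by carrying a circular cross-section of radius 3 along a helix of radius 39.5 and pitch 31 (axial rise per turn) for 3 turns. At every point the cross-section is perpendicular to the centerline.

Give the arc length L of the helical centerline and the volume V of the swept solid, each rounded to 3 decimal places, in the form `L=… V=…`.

L=750.343 V=21215.452

2πR = 2π·39.5 = 248.185820
per-turn = √(248.185820² + 31²) = √(61596.2011 + 961) = √62557.2011 = 250.114376
L = 3 × 250.114376 = 750.343128
V = π·3² × L = 28.274334 × 750.343128 = 21215.452125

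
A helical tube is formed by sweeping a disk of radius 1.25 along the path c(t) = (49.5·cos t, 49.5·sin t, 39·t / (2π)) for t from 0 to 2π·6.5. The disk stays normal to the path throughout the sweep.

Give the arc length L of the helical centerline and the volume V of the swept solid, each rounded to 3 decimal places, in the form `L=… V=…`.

L=2037.447 V=10001.293

2πR = 2π·49.5 = 311.017673
per-turn = √(311.017673² + 39²) = √(96731.9927 + 1521) = √98252.9927 = 313.453334
L = 6.5 × 313.453334 = 2037.446672
V = π·1.25² × L = 4.908739 × 2037.446672 = 10001.292966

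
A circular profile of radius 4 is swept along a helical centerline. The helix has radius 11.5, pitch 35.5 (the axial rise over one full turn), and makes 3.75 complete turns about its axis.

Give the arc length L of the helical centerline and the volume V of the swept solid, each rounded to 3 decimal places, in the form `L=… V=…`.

L=301.899 V=15175.088

2πR = 2π·11.5 = 72.256631
per-turn = √(72.256631² + 35.5²) = √(5221.0207 + 1260.25) = √6481.2707 = 80.506340
L = 3.75 × 80.506340 = 301.898774
V = π·4² × L = 50.265482 × 301.898774 = 15175.087518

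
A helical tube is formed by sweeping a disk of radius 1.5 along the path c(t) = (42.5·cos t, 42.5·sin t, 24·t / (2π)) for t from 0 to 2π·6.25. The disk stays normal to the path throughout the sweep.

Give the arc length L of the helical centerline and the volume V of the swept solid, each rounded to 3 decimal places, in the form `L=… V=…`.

2πR = 2π·42.5 = 267.035376
per-turn = √(267.035376² + 24²) = √(71307.8918 + 576) = √71883.8918 = 268.111715
L = 6.25 × 268.111715 = 1675.698220
V = π·1.5² × L = 7.068583 × 1675.698220 = 11844.812737

L=1675.698 V=11844.813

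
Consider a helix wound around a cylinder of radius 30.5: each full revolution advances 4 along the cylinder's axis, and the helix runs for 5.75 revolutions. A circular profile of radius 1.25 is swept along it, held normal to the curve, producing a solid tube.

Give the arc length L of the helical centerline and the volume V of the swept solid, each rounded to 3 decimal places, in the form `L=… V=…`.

L=1102.154 V=5410.184

2πR = 2π·30.5 = 191.637152
per-turn = √(191.637152² + 4²) = √(36724.7980 + 16) = √36740.7980 = 191.678893
L = 5.75 × 191.678893 = 1102.153634
V = π·1.25² × L = 4.908739 × 1102.153634 = 5410.184000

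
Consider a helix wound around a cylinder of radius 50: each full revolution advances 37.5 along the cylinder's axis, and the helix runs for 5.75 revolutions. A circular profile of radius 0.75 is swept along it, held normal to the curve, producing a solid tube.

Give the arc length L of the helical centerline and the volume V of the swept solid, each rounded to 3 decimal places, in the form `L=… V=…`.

2πR = 2π·50 = 314.159265
per-turn = √(314.159265² + 37.5²) = √(98696.0440 + 1406.25) = √100102.2940 = 316.389466
L = 5.75 × 316.389466 = 1819.239428
V = π·0.75² × L = 1.767146 × 1819.239428 = 3214.861437

L=1819.239 V=3214.861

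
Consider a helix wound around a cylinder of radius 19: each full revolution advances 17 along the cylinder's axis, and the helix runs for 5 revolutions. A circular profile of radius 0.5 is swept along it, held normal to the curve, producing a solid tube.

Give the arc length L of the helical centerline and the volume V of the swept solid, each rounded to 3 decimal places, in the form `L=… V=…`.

L=602.924 V=473.536

2πR = 2π·19 = 119.380521
per-turn = √(119.380521² + 17²) = √(14251.7088 + 289) = √14540.7088 = 120.584861
L = 5 × 120.584861 = 602.924306
V = π·0.5² × L = 0.785398 × 602.924306 = 473.535643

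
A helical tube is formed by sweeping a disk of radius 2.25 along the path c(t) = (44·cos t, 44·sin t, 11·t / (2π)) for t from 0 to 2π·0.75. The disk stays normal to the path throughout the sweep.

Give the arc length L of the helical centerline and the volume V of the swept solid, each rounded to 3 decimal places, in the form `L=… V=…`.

L=207.509 V=3300.291

2πR = 2π·44 = 276.460154
per-turn = √(276.460154² + 11²) = √(76430.2165 + 121) = √76551.2165 = 276.678905
L = 0.75 × 276.678905 = 207.509179
V = π·2.25² × L = 15.904313 × 207.509179 = 3300.290890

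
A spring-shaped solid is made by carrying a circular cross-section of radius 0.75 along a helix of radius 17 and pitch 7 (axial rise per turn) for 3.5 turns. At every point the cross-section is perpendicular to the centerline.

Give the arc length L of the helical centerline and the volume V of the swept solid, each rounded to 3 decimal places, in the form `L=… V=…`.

2πR = 2π·17 = 106.814150
per-turn = √(106.814150² + 7²) = √(11409.2627 + 49) = √11458.2627 = 107.043275
L = 3.5 × 107.043275 = 374.651462
V = π·0.75² × L = 1.767146 × 374.651462 = 662.063783

L=374.651 V=662.064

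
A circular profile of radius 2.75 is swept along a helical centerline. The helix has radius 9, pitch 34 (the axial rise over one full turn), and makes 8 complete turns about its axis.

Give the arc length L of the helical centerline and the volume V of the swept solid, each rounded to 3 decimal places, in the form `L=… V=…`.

L=527.864 V=12541.142

2πR = 2π·9 = 56.548668
per-turn = √(56.548668² + 34²) = √(3197.7518 + 1156) = √4353.7518 = 65.982966
L = 8 × 65.982966 = 527.863729
V = π·2.75² × L = 23.758294 × 527.863729 = 12541.141910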